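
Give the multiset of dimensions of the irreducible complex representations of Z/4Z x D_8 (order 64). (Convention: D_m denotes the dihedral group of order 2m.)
Dimensions: 1, 1, 1, 1, 1, 1, 1, 1, 1, 1, 1, 1, 1, 1, 1, 1, 2, 2, 2, 2, 2, 2, 2, 2, 2, 2, 2, 2

Details: There are 28 irreducibles (= number of conjugacy classes). Their dimensions d_i satisfy sum d_i^2 = |G| = 64: 1 + 1 + 1 + 1 + 1 + 1 + 1 + 1 + 1 + 1 + 1 + 1 + 1 + 1 + 1 + 1 + 4 + 4 + 4 + 4 + 4 + 4 + 4 + 4 + 4 + 4 + 4 + 4 = 64. (For the product with Z/4Z: each of the 4 1-dim characters of Z/4Z tensors with each irrep of D_8, giving 4 copies of each D_8-dimension.)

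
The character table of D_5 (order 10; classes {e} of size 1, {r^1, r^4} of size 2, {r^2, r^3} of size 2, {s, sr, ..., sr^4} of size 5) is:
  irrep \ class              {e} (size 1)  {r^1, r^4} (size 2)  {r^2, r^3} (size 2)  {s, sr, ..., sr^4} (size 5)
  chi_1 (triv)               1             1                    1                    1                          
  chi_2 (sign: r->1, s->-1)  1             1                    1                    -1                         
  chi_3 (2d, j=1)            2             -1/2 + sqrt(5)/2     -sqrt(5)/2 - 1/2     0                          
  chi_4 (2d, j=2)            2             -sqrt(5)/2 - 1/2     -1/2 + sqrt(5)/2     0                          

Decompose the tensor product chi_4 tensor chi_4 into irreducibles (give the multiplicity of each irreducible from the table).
chi_4 tensor chi_4 = chi_1 + chi_2 + chi_3 (all other irreducibles have multiplicity 0).

Proof sketch: The character of a tensor product is the pointwise product (chi_4 * chi_4)(C) = chi_4(C) * chi_4(C):
  {e}: (2)*(2), {r^1, r^4}: (-sqrt(5)/2 - 1/2)*(-sqrt(5)/2 - 1/2), {r^2, r^3}: (-1/2 + sqrt(5)/2)*(-1/2 + sqrt(5)/2), {s, sr, ..., sr^4}: (0)*(0)
so (chi_4 * chi_4) takes values
  {e} -> 4, {r^1, r^4} -> sqrt(5)/2 + 3/2, {r^2, r^3} -> 3/2 - sqrt(5)/2, {s, sr, ..., sr^4} -> 0.
Now take the inner product of this character with each irreducible chi from the table, <chi_4*chi_4, chi> = (1/10) sum_C |C| (chi_4*chi_4)(C) conj(chi(C)):
  <chi_4*chi_4, chi_1> = (1/10)[1*(4)*conj(1) + 2*(sqrt(5)/2 + 3/2)*conj(1) + 2*(3/2 - sqrt(5)/2)*conj(1) + 5*(0)*conj(1)]
      = (1/10)[(4) + (sqrt(5) + 3) + (3 - sqrt(5)) + (0)] = 10/10 = 1
  <chi_4*chi_4, chi_2> = (1/10)[1*(4)*conj(1) + 2*(sqrt(5)/2 + 3/2)*conj(1) + 2*(3/2 - sqrt(5)/2)*conj(1) + 5*(0)*conj(-1)]
      = (1/10)[(4) + (sqrt(5) + 3) + (3 - sqrt(5)) + (0)] = 10/10 = 1
  <chi_4*chi_4, chi_3> = (1/10)[1*(4)*conj(2) + 2*(sqrt(5)/2 + 3/2)*conj(-1/2 + sqrt(5)/2) + 2*(3/2 - sqrt(5)/2)*conj(-sqrt(5)/2 - 1/2) + 5*(0)*conj(0)]
      = (1/10)[(8) + (1 + sqrt(5)) + (1 - sqrt(5)) + (0)] = 10/10 = 1
  <chi_4*chi_4, chi_4> = (1/10)[1*(4)*conj(2) + 2*(sqrt(5)/2 + 3/2)*conj(-sqrt(5)/2 - 1/2) + 2*(3/2 - sqrt(5)/2)*conj(-1/2 + sqrt(5)/2) + 5*(0)*conj(0)]
      = (1/10)[(8) + (-2*sqrt(5) - 4) + (-4 + 2*sqrt(5)) + (0)] = 0/10 = 0
Hence the multiplicities are chi_1: 1, chi_2: 1, chi_3: 1. Dimension check: dim(chi_4)*dim(chi_4) = 2*2 = 4 and sum (mult * dim) = 1*1 + 1*1 + 1*2 = 4.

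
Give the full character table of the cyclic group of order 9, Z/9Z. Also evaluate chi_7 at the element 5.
Character table of Z/9Z (irreps indexed chi_0,...,chi_8 with chi_k(m) = zeta_9^(k*m), zeta_9 = exp(2*pi*i/9)):
  irrep \ class  {0} (size 1)  {1} (size 1)    {2} (size 1)    {3} (size 1)    {4} (size 1)    {5} (size 1)    {6} (size 1)    {7} (size 1)    {8} (size 1)  
  chi_0          1             1               1               1               1               1               1               1               1             
  chi_1          1             exp(2*I*pi/9)   exp(4*I*pi/9)   exp(2*I*pi/3)   exp(8*I*pi/9)   exp(-8*I*pi/9)  exp(-2*I*pi/3)  exp(-4*I*pi/9)  exp(-2*I*pi/9)
  chi_2          1             exp(4*I*pi/9)   exp(8*I*pi/9)   exp(-2*I*pi/3)  exp(-2*I*pi/9)  exp(2*I*pi/9)   exp(2*I*pi/3)   exp(-8*I*pi/9)  exp(-4*I*pi/9)
  chi_3          1             exp(2*I*pi/3)   exp(-2*I*pi/3)  1               exp(2*I*pi/3)   exp(-2*I*pi/3)  1               exp(2*I*pi/3)   exp(-2*I*pi/3)
  chi_4          1             exp(8*I*pi/9)   exp(-2*I*pi/9)  exp(2*I*pi/3)   exp(-4*I*pi/9)  exp(4*I*pi/9)   exp(-2*I*pi/3)  exp(2*I*pi/9)   exp(-8*I*pi/9)
  chi_5          1             exp(-8*I*pi/9)  exp(2*I*pi/9)   exp(-2*I*pi/3)  exp(4*I*pi/9)   exp(-4*I*pi/9)  exp(2*I*pi/3)   exp(-2*I*pi/9)  exp(8*I*pi/9) 
  chi_6          1             exp(-2*I*pi/3)  exp(2*I*pi/3)   1               exp(-2*I*pi/3)  exp(2*I*pi/3)   1               exp(-2*I*pi/3)  exp(2*I*pi/3) 
  chi_7          1             exp(-4*I*pi/9)  exp(-8*I*pi/9)  exp(2*I*pi/3)   exp(2*I*pi/9)   exp(-2*I*pi/9)  exp(-2*I*pi/3)  exp(8*I*pi/9)   exp(4*I*pi/9) 
  chi_8          1             exp(-2*I*pi/9)  exp(-4*I*pi/9)  exp(-2*I*pi/3)  exp(-8*I*pi/9)  exp(8*I*pi/9)   exp(2*I*pi/3)   exp(4*I*pi/9)   exp(2*I*pi/9) 

Spot check: chi_7(5) = zeta_9^(7*5) = zeta_9^35 = exp(-2*I*pi/9).

Proof sketch: Z/9Z is abelian, so all 9 irreducible complex representations are 1-dimensional. They are given by chi_k(m) = zeta_9^(k*m) for k = 0,...,8. Row orthogonality: sum_m chi_k(m) conj(chi_l(m)) = 9 * [k = l].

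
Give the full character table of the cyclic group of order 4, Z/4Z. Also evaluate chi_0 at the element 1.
Character table of Z/4Z (irreps indexed chi_0,...,chi_3 with chi_k(m) = zeta_4^(k*m), zeta_4 = exp(2*pi*i/4)):
  irrep \ class  {0} (size 1)  {1} (size 1)  {2} (size 1)  {3} (size 1)
  chi_0          1             1             1             1           
  chi_1          1             I             -1            -I          
  chi_2          1             -1            1             -1          
  chi_3          1             -I            -1            I           

Spot check: chi_0(1) = zeta_4^(0*1) = zeta_4^0 = 1.

Why: Z/4Z is abelian, so all 4 irreducible complex representations are 1-dimensional. They are given by chi_k(m) = zeta_4^(k*m) for k = 0,...,3. Row orthogonality: sum_m chi_k(m) conj(chi_l(m)) = 4 * [k = l].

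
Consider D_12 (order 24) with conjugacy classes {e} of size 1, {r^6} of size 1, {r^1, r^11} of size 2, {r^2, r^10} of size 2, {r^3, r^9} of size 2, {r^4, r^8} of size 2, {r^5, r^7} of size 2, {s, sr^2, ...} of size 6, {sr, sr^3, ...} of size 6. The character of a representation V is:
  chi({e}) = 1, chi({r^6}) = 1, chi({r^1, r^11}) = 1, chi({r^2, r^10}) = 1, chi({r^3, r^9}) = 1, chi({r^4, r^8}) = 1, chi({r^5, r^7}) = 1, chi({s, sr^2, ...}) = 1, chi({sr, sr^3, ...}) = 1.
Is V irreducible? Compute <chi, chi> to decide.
Irreducible: <chi, chi> = 1.

Argument: <chi, chi> = (1/|G|) sum_C |C| * |chi(C)|^2 = (1/24)[1*|1|^2 + 1*|1|^2 + 2*|1|^2 + 2*|1|^2 + 2*|1|^2 + 2*|1|^2 + 2*|1|^2 + 6*|1|^2 + 6*|1|^2]
  = (1/24)[(1) + (1) + (2) + (2) + (2) + (2) + (2) + (6) + (6)] = 24/24 = 1.
A character is irreducible iff <chi, chi> = 1, so this representation is irreducible.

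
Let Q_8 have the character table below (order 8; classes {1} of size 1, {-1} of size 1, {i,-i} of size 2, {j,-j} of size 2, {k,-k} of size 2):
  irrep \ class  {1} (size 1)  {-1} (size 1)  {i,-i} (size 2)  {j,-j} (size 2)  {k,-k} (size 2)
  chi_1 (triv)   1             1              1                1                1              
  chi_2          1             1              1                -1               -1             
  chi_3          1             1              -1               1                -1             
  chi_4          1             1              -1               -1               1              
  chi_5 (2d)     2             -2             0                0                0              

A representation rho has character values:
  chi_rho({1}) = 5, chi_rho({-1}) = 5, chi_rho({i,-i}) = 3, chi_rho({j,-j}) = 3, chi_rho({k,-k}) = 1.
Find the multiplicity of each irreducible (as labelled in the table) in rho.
Multiplicities: chi_1: 3, chi_2: 1, chi_3: 1, chi_4: 0, chi_5: 0.

Details: Use <chi_rho, chi> = (1/|G|) sum_C |C| * chi_rho(C) * conj(chi(C)) with |G| = 8 for each irreducible chi in the table:
  <chi_rho, chi_1> = (1/8)[1*(5)*conj(1) + 1*(5)*conj(1) + 2*(3)*conj(1) + 2*(3)*conj(1) + 2*(1)*conj(1)]
      = (1/8)[(5) + (5) + (6) + (6) + (2)] = 24/8 = 3
  <chi_rho, chi_2> = (1/8)[1*(5)*conj(1) + 1*(5)*conj(1) + 2*(3)*conj(1) + 2*(3)*conj(-1) + 2*(1)*conj(-1)]
      = (1/8)[(5) + (5) + (6) + (-6) + (-2)] = 8/8 = 1
  <chi_rho, chi_3> = (1/8)[1*(5)*conj(1) + 1*(5)*conj(1) + 2*(3)*conj(-1) + 2*(3)*conj(1) + 2*(1)*conj(-1)]
      = (1/8)[(5) + (5) + (-6) + (6) + (-2)] = 8/8 = 1
  <chi_rho, chi_4> = (1/8)[1*(5)*conj(1) + 1*(5)*conj(1) + 2*(3)*conj(-1) + 2*(3)*conj(-1) + 2*(1)*conj(1)]
      = (1/8)[(5) + (5) + (-6) + (-6) + (2)] = 0/8 = 0
  <chi_rho, chi_5> = (1/8)[1*(5)*conj(2) + 1*(5)*conj(-2) + 2*(3)*conj(0) + 2*(3)*conj(0) + 2*(1)*conj(0)]
      = (1/8)[(10) + (-10) + (0) + (0) + (0)] = 0/8 = 0
Dimension check: dim(rho) = sum (mult * dim) = 3*1 + 1*1 + 1*1 + 0*1 + 0*2 = 5 = chi_rho(e) = 5.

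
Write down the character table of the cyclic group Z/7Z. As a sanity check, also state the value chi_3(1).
Character table of Z/7Z (irreps indexed chi_0,...,chi_6 with chi_k(m) = zeta_7^(k*m), zeta_7 = exp(2*pi*i/7)):
  irrep \ class  {0} (size 1)  {1} (size 1)    {2} (size 1)    {3} (size 1)    {4} (size 1)    {5} (size 1)    {6} (size 1)  
  chi_0          1             1               1               1               1               1               1             
  chi_1          1             exp(2*I*pi/7)   exp(4*I*pi/7)   exp(6*I*pi/7)   exp(-6*I*pi/7)  exp(-4*I*pi/7)  exp(-2*I*pi/7)
  chi_2          1             exp(4*I*pi/7)   exp(-6*I*pi/7)  exp(-2*I*pi/7)  exp(2*I*pi/7)   exp(6*I*pi/7)   exp(-4*I*pi/7)
  chi_3          1             exp(6*I*pi/7)   exp(-2*I*pi/7)  exp(4*I*pi/7)   exp(-4*I*pi/7)  exp(2*I*pi/7)   exp(-6*I*pi/7)
  chi_4          1             exp(-6*I*pi/7)  exp(2*I*pi/7)   exp(-4*I*pi/7)  exp(4*I*pi/7)   exp(-2*I*pi/7)  exp(6*I*pi/7) 
  chi_5          1             exp(-4*I*pi/7)  exp(6*I*pi/7)   exp(2*I*pi/7)   exp(-2*I*pi/7)  exp(-6*I*pi/7)  exp(4*I*pi/7) 
  chi_6          1             exp(-2*I*pi/7)  exp(-4*I*pi/7)  exp(-6*I*pi/7)  exp(6*I*pi/7)   exp(4*I*pi/7)   exp(2*I*pi/7) 

Spot check: chi_3(1) = zeta_7^(3*1) = zeta_7^3 = exp(6*I*pi/7).

Derivation: Z/7Z is abelian, so all 7 irreducible complex representations are 1-dimensional. They are given by chi_k(m) = zeta_7^(k*m) for k = 0,...,6. Row orthogonality: sum_m chi_k(m) conj(chi_l(m)) = 7 * [k = l].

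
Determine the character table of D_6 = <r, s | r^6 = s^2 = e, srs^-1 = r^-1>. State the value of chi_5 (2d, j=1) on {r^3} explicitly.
Conjugacy classes: {e} of size 1, {r^3} of size 1, {r^1, r^5} of size 2, {r^2, r^4} of size 2, {s, sr^2, ...} of size 3, {sr, sr^3, ...} of size 3.
Character table:
  irrep \ class              {e} (size 1)  {r^3} (size 1)  {r^1, r^5} (size 2)  {r^2, r^4} (size 2)  {s, sr^2, ...} (size 3)  {sr, sr^3, ...} (size 3)
  chi_1 (triv)               1             1               1                    1                    1                        1                       
  chi_2 (sign: r->1, s->-1)  1             1               1                    1                    -1                       -1                      
  chi_3 (r->-1, s->1)        1             -1              -1                   1                    1                        -1                      
  chi_4 (r->-1, s->-1)       1             -1              -1                   1                    -1                       1                       
  chi_5 (2d, j=1)            2             -2              1                    -1                   0                        0                       
  chi_6 (2d, j=2)            2             2               -1                   -1                   0                        0                       

Spot check: chi_5 (2d, j=1) on {r^3} = -2.

Proof sketch: D_6 has order 2*6 = 12 with 6 conjugacy classes, hence 6 irreducibles. Sum of squared dims 1 + 1 + 1 + 1 + 4 + 4 = 12 = |G|. Linear characters come from the abelianisation; the 2-dimensional irreps have character r^k -> 2*cos(2*pi*j*k/6), reflections -> 0.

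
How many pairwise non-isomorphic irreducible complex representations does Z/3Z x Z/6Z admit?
18

Explanation: The number of irreducible complex representations of a finite group equals its number of conjugacy classes. Z/3Z x Z/6Z is abelian of order 18, so every element is its own conjugacy class: 18 classes, so Z/3Z x Z/6Z (order 18) has exactly 18 irreducible complex representations.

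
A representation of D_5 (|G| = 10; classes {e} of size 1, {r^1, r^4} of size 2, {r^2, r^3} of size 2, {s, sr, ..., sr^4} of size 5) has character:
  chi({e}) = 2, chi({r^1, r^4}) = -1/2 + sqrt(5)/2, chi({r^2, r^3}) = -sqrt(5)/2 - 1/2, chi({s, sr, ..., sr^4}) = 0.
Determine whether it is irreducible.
Irreducible: <chi, chi> = 1.

Proof sketch: <chi, chi> = (1/|G|) sum_C |C| * |chi(C)|^2 = (1/10)[1*|2|^2 + 2*|-1/2 + sqrt(5)/2|^2 + 2*|-sqrt(5)/2 - 1/2|^2 + 5*|0|^2]
  = (1/10)[(4) + (3 - sqrt(5)) + (sqrt(5) + 3) + (0)] = 10/10 = 1.
A character is irreducible iff <chi, chi> = 1, so this representation is irreducible.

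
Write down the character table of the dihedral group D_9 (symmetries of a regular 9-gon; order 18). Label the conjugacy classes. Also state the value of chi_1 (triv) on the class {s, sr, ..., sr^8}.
Conjugacy classes: {e} of size 1, {r^1, r^8} of size 2, {r^2, r^7} of size 2, {r^3, r^6} of size 2, {r^4, r^5} of size 2, {s, sr, ..., sr^8} of size 9.
Character table:
  irrep \ class              {e} (size 1)  {r^1, r^8} (size 2)  {r^2, r^7} (size 2)  {r^3, r^6} (size 2)  {r^4, r^5} (size 2)  {s, sr, ..., sr^8} (size 9)
  chi_1 (triv)               1             1                    1                    1                    1                    1                          
  chi_2 (sign: r->1, s->-1)  1             1                    1                    1                    1                    -1                         
  chi_3 (2d, j=1)            2             2*cos(2*pi/9)        2*cos(4*pi/9)        -1                   -2*cos(pi/9)         0                          
  chi_4 (2d, j=2)            2             2*cos(4*pi/9)        -2*cos(pi/9)         -1                   2*cos(2*pi/9)        0                          
  chi_5 (2d, j=3)            2             -1                   -1                   2                    -1                   0                          
  chi_6 (2d, j=4)            2             -2*cos(pi/9)         2*cos(2*pi/9)        -1                   2*cos(4*pi/9)        0                          

Spot check: chi_1 (triv) on {s, sr, ..., sr^8} = 1.

D_9 has order 2*9 = 18 with 6 conjugacy classes, hence 6 irreducibles. Sum of squared dims 1 + 1 + 4 + 4 + 4 + 4 = 18 = |G|. Linear characters come from the abelianisation; the 2-dimensional irreps have character r^k -> 2*cos(2*pi*j*k/9), reflections -> 0.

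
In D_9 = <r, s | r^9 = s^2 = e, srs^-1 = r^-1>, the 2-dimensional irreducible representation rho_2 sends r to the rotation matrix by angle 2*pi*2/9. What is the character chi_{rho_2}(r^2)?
chi_{rho_2}(r^2) = 2*cos(2*pi*2*2/9) = -2*cos(pi/9)

Details: rho_2(r^2) is rotation by angle 2*pi*2*2/9, whose trace is 2*cos(2*pi*2*2/9) = -2*cos(pi/9).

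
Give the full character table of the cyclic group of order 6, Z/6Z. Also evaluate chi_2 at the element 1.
Character table of Z/6Z (irreps indexed chi_0,...,chi_5 with chi_k(m) = zeta_6^(k*m), zeta_6 = exp(2*pi*i/6)):
  irrep \ class  {0} (size 1)  {1} (size 1)    {2} (size 1)    {3} (size 1)  {4} (size 1)    {5} (size 1)  
  chi_0          1             1               1               1             1               1             
  chi_1          1             exp(I*pi/3)     exp(2*I*pi/3)   -1            exp(-2*I*pi/3)  exp(-I*pi/3)  
  chi_2          1             exp(2*I*pi/3)   exp(-2*I*pi/3)  1             exp(2*I*pi/3)   exp(-2*I*pi/3)
  chi_3          1             -1              1               -1            1               -1            
  chi_4          1             exp(-2*I*pi/3)  exp(2*I*pi/3)   1             exp(-2*I*pi/3)  exp(2*I*pi/3) 
  chi_5          1             exp(-I*pi/3)    exp(-2*I*pi/3)  -1            exp(2*I*pi/3)   exp(I*pi/3)   

Spot check: chi_2(1) = zeta_6^(2*1) = zeta_6^2 = exp(2*I*pi/3).

Derivation: Z/6Z is abelian, so all 6 irreducible complex representations are 1-dimensional. They are given by chi_k(m) = zeta_6^(k*m) for k = 0,...,5. Row orthogonality: sum_m chi_k(m) conj(chi_l(m)) = 6 * [k = l].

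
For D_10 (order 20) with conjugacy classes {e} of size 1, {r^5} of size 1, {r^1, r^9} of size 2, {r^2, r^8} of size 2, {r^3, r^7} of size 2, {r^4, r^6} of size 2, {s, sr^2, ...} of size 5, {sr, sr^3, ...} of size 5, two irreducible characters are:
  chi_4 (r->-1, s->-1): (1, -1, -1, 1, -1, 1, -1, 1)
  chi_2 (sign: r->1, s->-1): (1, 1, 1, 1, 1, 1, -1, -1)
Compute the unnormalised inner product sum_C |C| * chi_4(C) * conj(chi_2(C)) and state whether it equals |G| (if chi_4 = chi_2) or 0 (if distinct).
Sum = 0; so <chi_4, chi_2> = 0 (distinct irreducibles are orthogonal).

Solution. Compute term by term over conjugacy classes (|C| * chi_4(C) * conj(chi_2(C))):
  1*(1)*conj(1) + 1*(-1)*conj(1) + 2*(-1)*conj(1) + 2*(1)*conj(1) + 2*(-1)*conj(1) + 2*(1)*conj(1) + 5*(-1)*conj(-1) + 5*(1)*conj(-1)
  = (1) + (-1) + (-2) + (2) + (-2) + (2) + (5) + (-5)
  = 0.
Dividing by |G| = 20 gives 0/20 = 0, matching the row-orthogonality relation <chi_4, chi_2> = [chi_4 = chi_2].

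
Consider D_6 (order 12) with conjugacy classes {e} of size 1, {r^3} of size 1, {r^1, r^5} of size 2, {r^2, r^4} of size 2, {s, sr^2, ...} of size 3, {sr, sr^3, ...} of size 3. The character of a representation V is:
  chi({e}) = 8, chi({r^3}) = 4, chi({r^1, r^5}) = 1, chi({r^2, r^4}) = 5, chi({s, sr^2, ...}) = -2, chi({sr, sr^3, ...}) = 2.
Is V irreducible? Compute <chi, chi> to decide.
Not irreducible (reducible): <chi, chi> = 13 > 1.

Derivation: <chi, chi> = (1/|G|) sum_C |C| * |chi(C)|^2 = (1/12)[1*|8|^2 + 1*|4|^2 + 2*|1|^2 + 2*|5|^2 + 3*|-2|^2 + 3*|2|^2]
  = (1/12)[(64) + (16) + (2) + (50) + (12) + (12)] = 156/12 = 13.
A character is irreducible iff <chi, chi> = 1, so this representation is reducible.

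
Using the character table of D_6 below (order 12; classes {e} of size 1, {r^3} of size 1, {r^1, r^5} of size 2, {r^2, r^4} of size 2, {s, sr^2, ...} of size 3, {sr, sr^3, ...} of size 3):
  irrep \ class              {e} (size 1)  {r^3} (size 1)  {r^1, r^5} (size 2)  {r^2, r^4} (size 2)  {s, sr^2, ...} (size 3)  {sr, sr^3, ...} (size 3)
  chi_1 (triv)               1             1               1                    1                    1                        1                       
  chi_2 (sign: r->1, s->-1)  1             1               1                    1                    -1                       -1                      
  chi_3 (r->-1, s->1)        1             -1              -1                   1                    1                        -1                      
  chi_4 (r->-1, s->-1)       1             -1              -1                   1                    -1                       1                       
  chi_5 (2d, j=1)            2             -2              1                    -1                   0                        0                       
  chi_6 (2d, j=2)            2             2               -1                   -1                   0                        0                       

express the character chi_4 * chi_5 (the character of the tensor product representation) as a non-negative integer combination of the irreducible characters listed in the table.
chi_4 tensor chi_5 = chi_6 (all other irreducibles have multiplicity 0).

Reasoning: The character of a tensor product is the pointwise product (chi_4 * chi_5)(C) = chi_4(C) * chi_5(C):
  {e}: (1)*(2), {r^3}: (-1)*(-2), {r^1, r^5}: (-1)*(1), {r^2, r^4}: (1)*(-1), {s, sr^2, ...}: (-1)*(0), {sr, sr^3, ...}: (1)*(0)
so (chi_4 * chi_5) takes values
  {e} -> 2, {r^3} -> 2, {r^1, r^5} -> -1, {r^2, r^4} -> -1, {s, sr^2, ...} -> 0, {sr, sr^3, ...} -> 0.
Now take the inner product of this character with each irreducible chi from the table, <chi_4*chi_5, chi> = (1/12) sum_C |C| (chi_4*chi_5)(C) conj(chi(C)):
  <chi_4*chi_5, chi_1> = (1/12)[1*(2)*conj(1) + 1*(2)*conj(1) + 2*(-1)*conj(1) + 2*(-1)*conj(1) + 3*(0)*conj(1) + 3*(0)*conj(1)]
      = (1/12)[(2) + (2) + (-2) + (-2) + (0) + (0)] = 0/12 = 0
  <chi_4*chi_5, chi_2> = (1/12)[1*(2)*conj(1) + 1*(2)*conj(1) + 2*(-1)*conj(1) + 2*(-1)*conj(1) + 3*(0)*conj(-1) + 3*(0)*conj(-1)]
      = (1/12)[(2) + (2) + (-2) + (-2) + (0) + (0)] = 0/12 = 0
  <chi_4*chi_5, chi_3> = (1/12)[1*(2)*conj(1) + 1*(2)*conj(-1) + 2*(-1)*conj(-1) + 2*(-1)*conj(1) + 3*(0)*conj(1) + 3*(0)*conj(-1)]
      = (1/12)[(2) + (-2) + (2) + (-2) + (0) + (0)] = 0/12 = 0
  <chi_4*chi_5, chi_4> = (1/12)[1*(2)*conj(1) + 1*(2)*conj(-1) + 2*(-1)*conj(-1) + 2*(-1)*conj(1) + 3*(0)*conj(-1) + 3*(0)*conj(1)]
      = (1/12)[(2) + (-2) + (2) + (-2) + (0) + (0)] = 0/12 = 0
  <chi_4*chi_5, chi_5> = (1/12)[1*(2)*conj(2) + 1*(2)*conj(-2) + 2*(-1)*conj(1) + 2*(-1)*conj(-1) + 3*(0)*conj(0) + 3*(0)*conj(0)]
      = (1/12)[(4) + (-4) + (-2) + (2) + (0) + (0)] = 0/12 = 0
  <chi_4*chi_5, chi_6> = (1/12)[1*(2)*conj(2) + 1*(2)*conj(2) + 2*(-1)*conj(-1) + 2*(-1)*conj(-1) + 3*(0)*conj(0) + 3*(0)*conj(0)]
      = (1/12)[(4) + (4) + (2) + (2) + (0) + (0)] = 12/12 = 1
Hence the multiplicities are chi_6: 1. Dimension check: dim(chi_4)*dim(chi_5) = 1*2 = 2 and sum (mult * dim) = 1*2 = 2.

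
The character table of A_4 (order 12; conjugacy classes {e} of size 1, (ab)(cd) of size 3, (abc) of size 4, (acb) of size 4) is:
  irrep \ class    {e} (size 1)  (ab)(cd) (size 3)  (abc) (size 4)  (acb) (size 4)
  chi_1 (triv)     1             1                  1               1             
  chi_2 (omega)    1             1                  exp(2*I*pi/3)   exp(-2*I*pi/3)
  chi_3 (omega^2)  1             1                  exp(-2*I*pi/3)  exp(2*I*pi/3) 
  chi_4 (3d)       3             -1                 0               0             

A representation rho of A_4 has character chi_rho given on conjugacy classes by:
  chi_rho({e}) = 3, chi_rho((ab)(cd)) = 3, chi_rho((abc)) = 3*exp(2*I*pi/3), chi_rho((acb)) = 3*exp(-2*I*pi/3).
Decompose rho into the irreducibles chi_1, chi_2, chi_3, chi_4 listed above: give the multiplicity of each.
Multiplicities: chi_1: 0, chi_2: 3, chi_3: 0, chi_4: 0.

Working: Use <chi_rho, chi> = (1/|G|) sum_C |C| * chi_rho(C) * conj(chi(C)) with |G| = 12 for each irreducible chi in the table:
  <chi_rho, chi_1> = (1/12)[1*(3)*conj(1) + 3*(3)*conj(1) + 4*(3*exp(2*I*pi/3))*conj(1) + 4*(3*exp(-2*I*pi/3))*conj(1)]
      = (1/12)[(3) + (9) + (12*exp(2*I*pi/3)) + (12*exp(-2*I*pi/3))] = 0/12 = 0
  <chi_rho, chi_2> = (1/12)[1*(3)*conj(1) + 3*(3)*conj(1) + 4*(3*exp(2*I*pi/3))*conj(exp(2*I*pi/3)) + 4*(3*exp(-2*I*pi/3))*conj(exp(-2*I*pi/3))]
      = (1/12)[(3) + (9) + (12) + (12)] = 36/12 = 3
  <chi_rho, chi_3> = (1/12)[1*(3)*conj(1) + 3*(3)*conj(1) + 4*(3*exp(2*I*pi/3))*conj(exp(-2*I*pi/3)) + 4*(3*exp(-2*I*pi/3))*conj(exp(2*I*pi/3))]
      = (1/12)[(3) + (9) + (12*exp(-2*I*pi/3)) + (12*exp(2*I*pi/3))] = 0/12 = 0
  <chi_rho, chi_4> = (1/12)[1*(3)*conj(3) + 3*(3)*conj(-1) + 4*(3*exp(2*I*pi/3))*conj(0) + 4*(3*exp(-2*I*pi/3))*conj(0)]
      = (1/12)[(9) + (-9) + (0) + (0)] = 0/12 = 0
(Exp terms are combined using exp(i*s)*conj(exp(i*t)) = exp(i*(s-t)), and sums of them are collapsed using the identity that for every m > 1 the m distinct m-th roots of unity sum to 0, e.g. 1 + exp(2*I*pi/3) + exp(-2*I*pi/3) = 0.)
Dimension check: dim(rho) = sum (mult * dim) = 0*1 + 3*1 + 0*1 + 0*3 = 3 = chi_rho(e) = 3.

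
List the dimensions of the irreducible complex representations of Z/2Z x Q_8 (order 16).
Dimensions: 1, 1, 1, 1, 1, 1, 1, 1, 2, 2

Justification: There are 10 irreducibles (= number of conjugacy classes). Their dimensions d_i satisfy sum d_i^2 = |G| = 16: 1 + 1 + 1 + 1 + 1 + 1 + 1 + 1 + 4 + 4 = 16. (For the product with Z/2Z: each of the 2 1-dim characters of Z/2Z tensors with each irrep of Q_8, giving 2 copies of each Q_8-dimension.)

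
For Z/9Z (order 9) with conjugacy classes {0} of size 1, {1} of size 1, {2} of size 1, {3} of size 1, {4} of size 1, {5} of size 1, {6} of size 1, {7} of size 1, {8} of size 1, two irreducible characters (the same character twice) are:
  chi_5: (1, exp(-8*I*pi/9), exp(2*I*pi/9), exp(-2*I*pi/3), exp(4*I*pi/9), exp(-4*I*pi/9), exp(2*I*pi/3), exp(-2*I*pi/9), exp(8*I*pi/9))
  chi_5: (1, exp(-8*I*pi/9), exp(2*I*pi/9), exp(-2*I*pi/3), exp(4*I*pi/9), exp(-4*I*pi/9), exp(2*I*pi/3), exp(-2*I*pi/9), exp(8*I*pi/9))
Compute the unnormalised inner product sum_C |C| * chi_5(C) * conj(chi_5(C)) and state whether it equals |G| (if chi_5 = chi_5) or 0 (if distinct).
Sum = 9 = |G| = 9; so <chi_5, chi_5> = 1 (norm-1 confirms irreducibility).

Reasoning: Compute term by term over conjugacy classes (|C| * chi_5(C) * conj(chi_5(C))):
  1*(1)*conj(1) + 1*(exp(-8*I*pi/9))*conj(exp(-8*I*pi/9)) + 1*(exp(2*I*pi/9))*conj(exp(2*I*pi/9)) + 1*(exp(-2*I*pi/3))*conj(exp(-2*I*pi/3)) + 1*(exp(4*I*pi/9))*conj(exp(4*I*pi/9)) + 1*(exp(-4*I*pi/9))*conj(exp(-4*I*pi/9)) + 1*(exp(2*I*pi/3))*conj(exp(2*I*pi/3)) + 1*(exp(-2*I*pi/9))*conj(exp(-2*I*pi/9)) + 1*(exp(8*I*pi/9))*conj(exp(8*I*pi/9))
  = (1) + (1) + (1) + (1) + (1) + (1) + (1) + (1) + (1)
  = 9.
(Exp terms are combined using exp(i*s)*conj(exp(i*t)) = exp(i*(s-t)), and sums of them are collapsed using the identity that for every m > 1 the m distinct m-th roots of unity sum to 0, e.g. 1 + exp(2*I*pi/3) + exp(-2*I*pi/3) = 0.)
Dividing by |G| = 9 gives 9/9 = 1, matching the row-orthogonality relation <chi_5, chi_5> = [chi_5 = chi_5].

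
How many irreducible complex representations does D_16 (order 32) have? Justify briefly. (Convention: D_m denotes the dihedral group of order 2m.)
11

Justification: The number of irreducible complex representations of a finite group equals its number of conjugacy classes. D_16 has 11 conjugacy classes (n/2 + 3 for n even), so D_16 (order 32) has exactly 11 irreducible complex representations.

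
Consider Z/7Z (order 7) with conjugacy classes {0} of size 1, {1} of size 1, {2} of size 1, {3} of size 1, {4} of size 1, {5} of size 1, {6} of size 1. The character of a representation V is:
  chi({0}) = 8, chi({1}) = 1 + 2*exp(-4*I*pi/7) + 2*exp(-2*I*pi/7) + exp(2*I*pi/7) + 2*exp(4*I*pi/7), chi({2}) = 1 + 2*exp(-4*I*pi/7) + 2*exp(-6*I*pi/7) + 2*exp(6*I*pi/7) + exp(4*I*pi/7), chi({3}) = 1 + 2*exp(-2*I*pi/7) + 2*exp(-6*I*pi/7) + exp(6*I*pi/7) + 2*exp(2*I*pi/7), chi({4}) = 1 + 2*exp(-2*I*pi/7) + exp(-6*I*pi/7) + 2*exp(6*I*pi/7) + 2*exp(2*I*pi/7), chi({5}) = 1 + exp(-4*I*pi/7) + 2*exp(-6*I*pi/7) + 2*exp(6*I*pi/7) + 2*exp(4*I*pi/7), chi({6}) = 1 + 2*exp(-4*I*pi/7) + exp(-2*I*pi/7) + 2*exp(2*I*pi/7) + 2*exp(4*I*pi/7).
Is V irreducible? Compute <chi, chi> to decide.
Not irreducible (reducible): <chi, chi> = 14 > 1.

Why: <chi, chi> = (1/|G|) sum_C |C| * |chi(C)|^2 = (1/7)[1*|8|^2 + 1*|1 + 2*exp(-4*I*pi/7) + 2*exp(-2*I*pi/7) + exp(2*I*pi/7) + 2*exp(4*I*pi/7)|^2 + 1*|1 + 2*exp(-4*I*pi/7) + 2*exp(-6*I*pi/7) + 2*exp(6*I*pi/7) + exp(4*I*pi/7)|^2 + 1*|1 + 2*exp(-2*I*pi/7) + 2*exp(-6*I*pi/7) + exp(6*I*pi/7) + 2*exp(2*I*pi/7)|^2 + 1*|1 + 2*exp(-2*I*pi/7) + exp(-6*I*pi/7) + 2*exp(6*I*pi/7) + 2*exp(2*I*pi/7)|^2 + 1*|1 + exp(-4*I*pi/7) + 2*exp(-6*I*pi/7) + 2*exp(6*I*pi/7) + 2*exp(4*I*pi/7)|^2 + 1*|1 + 2*exp(-4*I*pi/7) + exp(-2*I*pi/7) + 2*exp(2*I*pi/7) + 2*exp(4*I*pi/7)|^2]
  = (1/7)[(64) + (14 + 9*exp(-2*I*pi/7) + 6*exp(-4*I*pi/7) + 10*exp(-6*I*pi/7) + 10*exp(6*I*pi/7) + 6*exp(4*I*pi/7) + 9*exp(2*I*pi/7)) + (14 + 9*exp(-4*I*pi/7) + 10*exp(-2*I*pi/7) + 6*exp(-6*I*pi/7) + 6*exp(6*I*pi/7) + 10*exp(2*I*pi/7) + 9*exp(4*I*pi/7)) + (14 + 10*exp(-4*I*pi/7) + 6*exp(-2*I*pi/7) + 9*exp(-6*I*pi/7) + 9*exp(6*I*pi/7) + 6*exp(2*I*pi/7) + 10*exp(4*I*pi/7)) + (14 + 10*exp(-4*I*pi/7) + 6*exp(-2*I*pi/7) + 9*exp(-6*I*pi/7) + 9*exp(6*I*pi/7) + 6*exp(2*I*pi/7) + 10*exp(4*I*pi/7)) + (14 + 9*exp(-4*I*pi/7) + 10*exp(-2*I*pi/7) + 6*exp(-6*I*pi/7) + 6*exp(6*I*pi/7) + 10*exp(2*I*pi/7) + 9*exp(4*I*pi/7)) + (14 + 9*exp(-2*I*pi/7) + 6*exp(-4*I*pi/7) + 10*exp(-6*I*pi/7) + 10*exp(6*I*pi/7) + 6*exp(4*I*pi/7) + 9*exp(2*I*pi/7))] = 98/7 = 14.
(Exp terms are combined using exp(i*s)*conj(exp(i*t)) = exp(i*(s-t)), and sums of them are collapsed using the identity that for every m > 1 the m distinct m-th roots of unity sum to 0, e.g. 1 + exp(2*I*pi/3) + exp(-2*I*pi/3) = 0.)
A character is irreducible iff <chi, chi> = 1, so this representation is reducible.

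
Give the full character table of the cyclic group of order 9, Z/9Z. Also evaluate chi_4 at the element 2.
Character table of Z/9Z (irreps indexed chi_0,...,chi_8 with chi_k(m) = zeta_9^(k*m), zeta_9 = exp(2*pi*i/9)):
  irrep \ class  {0} (size 1)  {1} (size 1)    {2} (size 1)    {3} (size 1)    {4} (size 1)    {5} (size 1)    {6} (size 1)    {7} (size 1)    {8} (size 1)  
  chi_0          1             1               1               1               1               1               1               1               1             
  chi_1          1             exp(2*I*pi/9)   exp(4*I*pi/9)   exp(2*I*pi/3)   exp(8*I*pi/9)   exp(-8*I*pi/9)  exp(-2*I*pi/3)  exp(-4*I*pi/9)  exp(-2*I*pi/9)
  chi_2          1             exp(4*I*pi/9)   exp(8*I*pi/9)   exp(-2*I*pi/3)  exp(-2*I*pi/9)  exp(2*I*pi/9)   exp(2*I*pi/3)   exp(-8*I*pi/9)  exp(-4*I*pi/9)
  chi_3          1             exp(2*I*pi/3)   exp(-2*I*pi/3)  1               exp(2*I*pi/3)   exp(-2*I*pi/3)  1               exp(2*I*pi/3)   exp(-2*I*pi/3)
  chi_4          1             exp(8*I*pi/9)   exp(-2*I*pi/9)  exp(2*I*pi/3)   exp(-4*I*pi/9)  exp(4*I*pi/9)   exp(-2*I*pi/3)  exp(2*I*pi/9)   exp(-8*I*pi/9)
  chi_5          1             exp(-8*I*pi/9)  exp(2*I*pi/9)   exp(-2*I*pi/3)  exp(4*I*pi/9)   exp(-4*I*pi/9)  exp(2*I*pi/3)   exp(-2*I*pi/9)  exp(8*I*pi/9) 
  chi_6          1             exp(-2*I*pi/3)  exp(2*I*pi/3)   1               exp(-2*I*pi/3)  exp(2*I*pi/3)   1               exp(-2*I*pi/3)  exp(2*I*pi/3) 
  chi_7          1             exp(-4*I*pi/9)  exp(-8*I*pi/9)  exp(2*I*pi/3)   exp(2*I*pi/9)   exp(-2*I*pi/9)  exp(-2*I*pi/3)  exp(8*I*pi/9)   exp(4*I*pi/9) 
  chi_8          1             exp(-2*I*pi/9)  exp(-4*I*pi/9)  exp(-2*I*pi/3)  exp(-8*I*pi/9)  exp(8*I*pi/9)   exp(2*I*pi/3)   exp(4*I*pi/9)   exp(2*I*pi/9) 

Spot check: chi_4(2) = zeta_9^(4*2) = zeta_9^8 = exp(-2*I*pi/9).

Reasoning: Z/9Z is abelian, so all 9 irreducible complex representations are 1-dimensional. They are given by chi_k(m) = zeta_9^(k*m) for k = 0,...,8. Row orthogonality: sum_m chi_k(m) conj(chi_l(m)) = 9 * [k = l].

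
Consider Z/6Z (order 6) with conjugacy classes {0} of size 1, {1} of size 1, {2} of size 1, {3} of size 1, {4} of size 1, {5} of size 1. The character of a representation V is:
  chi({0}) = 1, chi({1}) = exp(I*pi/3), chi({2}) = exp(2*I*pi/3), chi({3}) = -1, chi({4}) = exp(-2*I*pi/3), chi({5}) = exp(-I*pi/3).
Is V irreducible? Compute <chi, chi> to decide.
Irreducible: <chi, chi> = 1.

Justification: <chi, chi> = (1/|G|) sum_C |C| * |chi(C)|^2 = (1/6)[1*|1|^2 + 1*|exp(I*pi/3)|^2 + 1*|exp(2*I*pi/3)|^2 + 1*|-1|^2 + 1*|exp(-2*I*pi/3)|^2 + 1*|exp(-I*pi/3)|^2]
  = (1/6)[(1) + (1) + (1) + (1) + (1) + (1)] = 6/6 = 1.
(Exp terms are combined using exp(i*s)*conj(exp(i*t)) = exp(i*(s-t)), and sums of them are collapsed using the identity that for every m > 1 the m distinct m-th roots of unity sum to 0, e.g. 1 + exp(2*I*pi/3) + exp(-2*I*pi/3) = 0.)
A character is irreducible iff <chi, chi> = 1, so this representation is irreducible.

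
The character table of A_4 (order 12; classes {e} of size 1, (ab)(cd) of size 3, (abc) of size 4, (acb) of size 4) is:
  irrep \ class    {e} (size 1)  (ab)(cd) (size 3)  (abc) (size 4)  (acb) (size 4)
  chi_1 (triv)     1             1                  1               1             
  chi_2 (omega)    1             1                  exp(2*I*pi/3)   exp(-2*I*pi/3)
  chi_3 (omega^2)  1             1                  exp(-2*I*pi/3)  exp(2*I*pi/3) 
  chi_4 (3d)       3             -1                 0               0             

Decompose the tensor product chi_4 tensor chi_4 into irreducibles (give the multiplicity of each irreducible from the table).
chi_4 tensor chi_4 = chi_1 + chi_2 + chi_3 + 2*chi_4 (all other irreducibles have multiplicity 0).

Working: The character of a tensor product is the pointwise product (chi_4 * chi_4)(C) = chi_4(C) * chi_4(C):
  {e}: (3)*(3), (ab)(cd): (-1)*(-1), (abc): (0)*(0), (acb): (0)*(0)
so (chi_4 * chi_4) takes values
  {e} -> 9, (ab)(cd) -> 1, (abc) -> 0, (acb) -> 0.
Now take the inner product of this character with each irreducible chi from the table, <chi_4*chi_4, chi> = (1/12) sum_C |C| (chi_4*chi_4)(C) conj(chi(C)):
  <chi_4*chi_4, chi_1> = (1/12)[1*(9)*conj(1) + 3*(1)*conj(1) + 4*(0)*conj(1) + 4*(0)*conj(1)]
      = (1/12)[(9) + (3) + (0) + (0)] = 12/12 = 1
  <chi_4*chi_4, chi_2> = (1/12)[1*(9)*conj(1) + 3*(1)*conj(1) + 4*(0)*conj(exp(2*I*pi/3)) + 4*(0)*conj(exp(-2*I*pi/3))]
      = (1/12)[(9) + (3) + (0) + (0)] = 12/12 = 1
  <chi_4*chi_4, chi_3> = (1/12)[1*(9)*conj(1) + 3*(1)*conj(1) + 4*(0)*conj(exp(-2*I*pi/3)) + 4*(0)*conj(exp(2*I*pi/3))]
      = (1/12)[(9) + (3) + (0) + (0)] = 12/12 = 1
  <chi_4*chi_4, chi_4> = (1/12)[1*(9)*conj(3) + 3*(1)*conj(-1) + 4*(0)*conj(0) + 4*(0)*conj(0)]
      = (1/12)[(27) + (-3) + (0) + (0)] = 24/12 = 2
(Exp terms are combined using exp(i*s)*conj(exp(i*t)) = exp(i*(s-t)), and sums of them are collapsed using the identity that for every m > 1 the m distinct m-th roots of unity sum to 0, e.g. 1 + exp(2*I*pi/3) + exp(-2*I*pi/3) = 0.)
Hence the multiplicities are chi_1: 1, chi_2: 1, chi_3: 1, chi_4: 2. Dimension check: dim(chi_4)*dim(chi_4) = 3*3 = 9 and sum (mult * dim) = 1*1 + 1*1 + 1*1 + 2*3 = 9.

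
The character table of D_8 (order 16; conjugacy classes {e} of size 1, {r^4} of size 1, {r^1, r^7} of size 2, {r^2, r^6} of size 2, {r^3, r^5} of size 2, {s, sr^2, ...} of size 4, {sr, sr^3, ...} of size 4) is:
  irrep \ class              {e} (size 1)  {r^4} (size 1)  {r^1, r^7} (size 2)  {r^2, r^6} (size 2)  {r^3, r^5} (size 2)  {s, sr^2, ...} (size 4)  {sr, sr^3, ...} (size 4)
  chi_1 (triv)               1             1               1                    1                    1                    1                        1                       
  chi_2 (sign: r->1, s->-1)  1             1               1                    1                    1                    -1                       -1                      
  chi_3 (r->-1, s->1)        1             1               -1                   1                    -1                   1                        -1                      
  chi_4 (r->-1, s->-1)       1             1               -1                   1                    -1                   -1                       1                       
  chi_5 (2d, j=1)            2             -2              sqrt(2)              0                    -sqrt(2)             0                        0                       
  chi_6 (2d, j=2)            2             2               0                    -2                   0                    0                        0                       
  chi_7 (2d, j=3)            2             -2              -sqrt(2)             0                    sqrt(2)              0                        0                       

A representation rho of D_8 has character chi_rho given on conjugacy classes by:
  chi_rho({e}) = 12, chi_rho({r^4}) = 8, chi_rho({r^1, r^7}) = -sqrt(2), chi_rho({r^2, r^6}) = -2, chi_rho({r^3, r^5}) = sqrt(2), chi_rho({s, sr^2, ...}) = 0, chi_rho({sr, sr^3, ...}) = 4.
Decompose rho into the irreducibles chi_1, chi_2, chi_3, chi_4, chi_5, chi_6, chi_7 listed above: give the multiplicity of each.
Multiplicities: chi_1: 2, chi_2: 0, chi_3: 0, chi_4: 2, chi_5: 0, chi_6: 3, chi_7: 1.

Reasoning: Use <chi_rho, chi> = (1/|G|) sum_C |C| * chi_rho(C) * conj(chi(C)) with |G| = 16 for each irreducible chi in the table:
  <chi_rho, chi_1> = (1/16)[1*(12)*conj(1) + 1*(8)*conj(1) + 2*(-sqrt(2))*conj(1) + 2*(-2)*conj(1) + 2*(sqrt(2))*conj(1) + 4*(0)*conj(1) + 4*(4)*conj(1)]
      = (1/16)[(12) + (8) + (-2*sqrt(2)) + (-4) + (2*sqrt(2)) + (0) + (16)] = 32/16 = 2
  <chi_rho, chi_2> = (1/16)[1*(12)*conj(1) + 1*(8)*conj(1) + 2*(-sqrt(2))*conj(1) + 2*(-2)*conj(1) + 2*(sqrt(2))*conj(1) + 4*(0)*conj(-1) + 4*(4)*conj(-1)]
      = (1/16)[(12) + (8) + (-2*sqrt(2)) + (-4) + (2*sqrt(2)) + (0) + (-16)] = 0/16 = 0
  <chi_rho, chi_3> = (1/16)[1*(12)*conj(1) + 1*(8)*conj(1) + 2*(-sqrt(2))*conj(-1) + 2*(-2)*conj(1) + 2*(sqrt(2))*conj(-1) + 4*(0)*conj(1) + 4*(4)*conj(-1)]
      = (1/16)[(12) + (8) + (2*sqrt(2)) + (-4) + (-2*sqrt(2)) + (0) + (-16)] = 0/16 = 0
  <chi_rho, chi_4> = (1/16)[1*(12)*conj(1) + 1*(8)*conj(1) + 2*(-sqrt(2))*conj(-1) + 2*(-2)*conj(1) + 2*(sqrt(2))*conj(-1) + 4*(0)*conj(-1) + 4*(4)*conj(1)]
      = (1/16)[(12) + (8) + (2*sqrt(2)) + (-4) + (-2*sqrt(2)) + (0) + (16)] = 32/16 = 2
  <chi_rho, chi_5> = (1/16)[1*(12)*conj(2) + 1*(8)*conj(-2) + 2*(-sqrt(2))*conj(sqrt(2)) + 2*(-2)*conj(0) + 2*(sqrt(2))*conj(-sqrt(2)) + 4*(0)*conj(0) + 4*(4)*conj(0)]
      = (1/16)[(24) + (-16) + (-4) + (0) + (-4) + (0) + (0)] = 0/16 = 0
  <chi_rho, chi_6> = (1/16)[1*(12)*conj(2) + 1*(8)*conj(2) + 2*(-sqrt(2))*conj(0) + 2*(-2)*conj(-2) + 2*(sqrt(2))*conj(0) + 4*(0)*conj(0) + 4*(4)*conj(0)]
      = (1/16)[(24) + (16) + (0) + (8) + (0) + (0) + (0)] = 48/16 = 3
  <chi_rho, chi_7> = (1/16)[1*(12)*conj(2) + 1*(8)*conj(-2) + 2*(-sqrt(2))*conj(-sqrt(2)) + 2*(-2)*conj(0) + 2*(sqrt(2))*conj(sqrt(2)) + 4*(0)*conj(0) + 4*(4)*conj(0)]
      = (1/16)[(24) + (-16) + (4) + (0) + (4) + (0) + (0)] = 16/16 = 1
Dimension check: dim(rho) = sum (mult * dim) = 2*1 + 0*1 + 0*1 + 2*1 + 0*2 + 3*2 + 1*2 = 12 = chi_rho(e) = 12.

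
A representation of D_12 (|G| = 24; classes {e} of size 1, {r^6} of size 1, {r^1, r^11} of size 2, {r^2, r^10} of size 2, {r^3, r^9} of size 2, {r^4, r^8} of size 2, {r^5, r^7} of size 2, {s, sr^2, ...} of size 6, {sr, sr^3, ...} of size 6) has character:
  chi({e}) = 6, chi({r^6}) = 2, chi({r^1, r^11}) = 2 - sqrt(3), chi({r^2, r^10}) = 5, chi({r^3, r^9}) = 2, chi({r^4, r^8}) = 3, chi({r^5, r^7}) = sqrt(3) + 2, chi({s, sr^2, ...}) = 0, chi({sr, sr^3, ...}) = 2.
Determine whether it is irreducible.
Not irreducible (reducible): <chi, chi> = 7 > 1.

Derivation: <chi, chi> = (1/|G|) sum_C |C| * |chi(C)|^2 = (1/24)[1*|6|^2 + 1*|2|^2 + 2*|2 - sqrt(3)|^2 + 2*|5|^2 + 2*|2|^2 + 2*|3|^2 + 2*|sqrt(3) + 2|^2 + 6*|0|^2 + 6*|2|^2]
  = (1/24)[(36) + (4) + (14 - 8*sqrt(3)) + (50) + (8) + (18) + (8*sqrt(3) + 14) + (0) + (24)] = 168/24 = 7.
A character is irreducible iff <chi, chi> = 1, so this representation is reducible.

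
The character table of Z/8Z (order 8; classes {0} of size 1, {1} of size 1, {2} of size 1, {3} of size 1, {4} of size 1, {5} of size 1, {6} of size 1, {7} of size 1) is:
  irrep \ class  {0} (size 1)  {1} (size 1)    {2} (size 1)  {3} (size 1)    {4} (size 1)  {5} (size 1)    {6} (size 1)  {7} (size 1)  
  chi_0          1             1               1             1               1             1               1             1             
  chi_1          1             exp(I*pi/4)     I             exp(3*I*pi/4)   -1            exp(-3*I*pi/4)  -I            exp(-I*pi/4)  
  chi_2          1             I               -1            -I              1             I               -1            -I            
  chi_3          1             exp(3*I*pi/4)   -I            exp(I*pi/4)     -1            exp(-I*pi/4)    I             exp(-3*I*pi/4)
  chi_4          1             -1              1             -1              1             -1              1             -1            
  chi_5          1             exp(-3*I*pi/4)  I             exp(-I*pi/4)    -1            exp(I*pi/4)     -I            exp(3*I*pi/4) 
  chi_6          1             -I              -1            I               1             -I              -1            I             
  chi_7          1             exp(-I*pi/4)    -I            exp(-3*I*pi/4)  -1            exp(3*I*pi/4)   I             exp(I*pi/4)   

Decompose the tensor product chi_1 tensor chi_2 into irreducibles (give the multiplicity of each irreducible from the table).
chi_1 tensor chi_2 = chi_3 (all other irreducibles have multiplicity 0).

Explanation: The character of a tensor product is the pointwise product (chi_1 * chi_2)(C) = chi_1(C) * chi_2(C):
  {0}: (1)*(1), {1}: (exp(I*pi/4))*(I), {2}: (I)*(-1), {3}: (exp(3*I*pi/4))*(-I), {4}: (-1)*(1), {5}: (exp(-3*I*pi/4))*(I), {6}: (-I)*(-1), {7}: (exp(-I*pi/4))*(-I)
so (chi_1 * chi_2) takes values
  {0} -> 1, {1} -> exp(3*I*pi/4), {2} -> -I, {3} -> -exp(-3*I*pi/4), {4} -> -1, {5} -> exp(-I*pi/4), {6} -> I, {7} -> -exp(I*pi/4).
Now take the inner product of this character with each irreducible chi from the table, <chi_1*chi_2, chi> = (1/8) sum_C |C| (chi_1*chi_2)(C) conj(chi(C)):
  <chi_1*chi_2, chi_0> = (1/8)[1*(1)*conj(1) + 1*(exp(3*I*pi/4))*conj(1) + 1*(-I)*conj(1) + 1*(-exp(-3*I*pi/4))*conj(1) + 1*(-1)*conj(1) + 1*(exp(-I*pi/4))*conj(1) + 1*(I)*conj(1) + 1*(-exp(I*pi/4))*conj(1)]
      = (1/8)[(1) + (exp(3*I*pi/4)) + (-I) + (-exp(-3*I*pi/4)) + (-1) + (exp(-I*pi/4)) + (I) + (-exp(I*pi/4))] = 0/8 = 0
  <chi_1*chi_2, chi_1> = (1/8)[1*(1)*conj(1) + 1*(exp(3*I*pi/4))*conj(exp(I*pi/4)) + 1*(-I)*conj(I) + 1*(-exp(-3*I*pi/4))*conj(exp(3*I*pi/4)) + 1*(-1)*conj(-1) + 1*(exp(-I*pi/4))*conj(exp(-3*I*pi/4)) + 1*(I)*conj(-I) + 1*(-exp(I*pi/4))*conj(exp(-I*pi/4))]
      = (1/8)[(1) + (I) + (-1) + (-I) + (1) + (I) + (-1) + (-I)] = 0/8 = 0
  <chi_1*chi_2, chi_2> = (1/8)[1*(1)*conj(1) + 1*(exp(3*I*pi/4))*conj(I) + 1*(-I)*conj(-1) + 1*(-exp(-3*I*pi/4))*conj(-I) + 1*(-1)*conj(1) + 1*(exp(-I*pi/4))*conj(I) + 1*(I)*conj(-1) + 1*(-exp(I*pi/4))*conj(-I)]
      = (1/8)[(1) + (-exp(-3*I*pi/4)) + (I) + (-exp(-I*pi/4)) + (-1) + (-exp(I*pi/4)) + (-I) + (-exp(3*I*pi/4))] = 0/8 = 0
  <chi_1*chi_2, chi_3> = (1/8)[1*(1)*conj(1) + 1*(exp(3*I*pi/4))*conj(exp(3*I*pi/4)) + 1*(-I)*conj(-I) + 1*(-exp(-3*I*pi/4))*conj(exp(I*pi/4)) + 1*(-1)*conj(-1) + 1*(exp(-I*pi/4))*conj(exp(-I*pi/4)) + 1*(I)*conj(I) + 1*(-exp(I*pi/4))*conj(exp(-3*I*pi/4))]
      = (1/8)[(1) + (1) + (1) + (1) + (1) + (1) + (1) + (1)] = 8/8 = 1
  <chi_1*chi_2, chi_4> = (1/8)[1*(1)*conj(1) + 1*(exp(3*I*pi/4))*conj(-1) + 1*(-I)*conj(1) + 1*(-exp(-3*I*pi/4))*conj(-1) + 1*(-1)*conj(1) + 1*(exp(-I*pi/4))*conj(-1) + 1*(I)*conj(1) + 1*(-exp(I*pi/4))*conj(-1)]
      = (1/8)[(1) + (-exp(3*I*pi/4)) + (-I) + (exp(-3*I*pi/4)) + (-1) + (-exp(-I*pi/4)) + (I) + (exp(I*pi/4))] = 0/8 = 0
  <chi_1*chi_2, chi_5> = (1/8)[1*(1)*conj(1) + 1*(exp(3*I*pi/4))*conj(exp(-3*I*pi/4)) + 1*(-I)*conj(I) + 1*(-exp(-3*I*pi/4))*conj(exp(-I*pi/4)) + 1*(-1)*conj(-1) + 1*(exp(-I*pi/4))*conj(exp(I*pi/4)) + 1*(I)*conj(-I) + 1*(-exp(I*pi/4))*conj(exp(3*I*pi/4))]
      = (1/8)[(1) + (-I) + (-1) + (I) + (1) + (-I) + (-1) + (I)] = 0/8 = 0
  <chi_1*chi_2, chi_6> = (1/8)[1*(1)*conj(1) + 1*(exp(3*I*pi/4))*conj(-I) + 1*(-I)*conj(-1) + 1*(-exp(-3*I*pi/4))*conj(I) + 1*(-1)*conj(1) + 1*(exp(-I*pi/4))*conj(-I) + 1*(I)*conj(-1) + 1*(-exp(I*pi/4))*conj(I)]
      = (1/8)[(1) + (exp(-3*I*pi/4)) + (I) + (exp(-I*pi/4)) + (-1) + (exp(I*pi/4)) + (-I) + (exp(3*I*pi/4))] = 0/8 = 0
  <chi_1*chi_2, chi_7> = (1/8)[1*(1)*conj(1) + 1*(exp(3*I*pi/4))*conj(exp(-I*pi/4)) + 1*(-I)*conj(-I) + 1*(-exp(-3*I*pi/4))*conj(exp(-3*I*pi/4)) + 1*(-1)*conj(-1) + 1*(exp(-I*pi/4))*conj(exp(3*I*pi/4)) + 1*(I)*conj(I) + 1*(-exp(I*pi/4))*conj(exp(I*pi/4))]
      = (1/8)[(1) + (-1) + (1) + (-1) + (1) + (-1) + (1) + (-1)] = 0/8 = 0
(Exp terms are combined using exp(i*s)*conj(exp(i*t)) = exp(i*(s-t)), and sums of them are collapsed using the identity that for every m > 1 the m distinct m-th roots of unity sum to 0, e.g. 1 + exp(2*I*pi/3) + exp(-2*I*pi/3) = 0.)
Hence the multiplicities are chi_3: 1. Dimension check: dim(chi_1)*dim(chi_2) = 1*1 = 1 and sum (mult * dim) = 1*1 = 1.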